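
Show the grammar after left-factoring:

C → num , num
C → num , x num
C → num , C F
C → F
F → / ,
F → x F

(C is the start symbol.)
C → num , C'
C' → num
C' → x num
C' → C F
C → F
F → / ,
F → x F

Left-factoring transforms A → αβ₁ | αβ₂ into A → αA' and A' → β₁ | β₂
(α is the longest common prefix among the alternatives). Repeat until
no nonterminal has two alternatives with a common prefix.

Round 1: C has alternatives sharing prefix 'num ,'. Introduce C': C → num , C'
  Add: C' → num
  Add: C' → x num
  Add: C' → C F

No remaining common prefixes — done.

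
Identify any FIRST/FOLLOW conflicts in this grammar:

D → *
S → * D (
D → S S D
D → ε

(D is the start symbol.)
No FIRST/FOLLOW conflicts.

Nullable non-terminals: D.
FIRST sets used below: FIRST(S) = { '*' }

D: nullable alternative(s) D → ε; FOLLOW(D) = { $, '(' }
  D → *: FIRST \ {ε} = { '*' } — disjoint from FOLLOW(D)
  D → S S D: FIRST \ {ε} = { '*' } — disjoint from FOLLOW(D)
  D → ε: FIRST \ {ε} = { } — this is the only nullable alternative, skip

S has no nullable alternative, so no FIRST/FOLLOW check is needed there.

No FIRST/FOLLOW conflicts found.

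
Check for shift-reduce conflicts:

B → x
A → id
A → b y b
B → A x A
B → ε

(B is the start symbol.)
Augment with B' → B and build the canonical LR(0) collection (I0 = CLOSURE({[B' → . B]}), then GOTO on every symbol after a dot until no new states appear). It has 10 states:
  I0: { [A → . b y b], [A → . id], [B → . A x A], [B → . x], [B → .], [B' → . B] }  — shift, reduce
  I1: { [B → A . x A] }  — shift
  I2: { [B' → B .] }  — accept
  I3: { [A → b . y b] }  — shift
  I4: { [A → id .] }  — reduce
  I5: { [B → x .] }  — reduce
  I6: { [A → b y . b] }  — shift
  I7: { [A → b y b .] }  — reduce
  I8: { [A → . b y b], [A → . id], [B → A x . A] }  — shift
  I9: { [B → A x A .] }  — reduce

I0 contains reduce item [B → .] and shift items [A → . b y b], [A → . id], [B → . x] — shift-reduce conflict.

Answer: Yes — I0: [B → .] vs [A → . b y b]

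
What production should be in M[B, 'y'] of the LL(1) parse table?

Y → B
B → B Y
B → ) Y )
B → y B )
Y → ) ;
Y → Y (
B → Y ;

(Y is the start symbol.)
B → B Y, B → y B ), B → Y ;

To find M[B, 'y'], we find productions for B where 'y' is in the predict set (PREDICT(N → α) = (FIRST(α) \ {ε}) ∪ (FOLLOW(N) if α ⇒* ε)).

Relevant sets:
  FIRST(B) = { ')', 'y' }
  FIRST(Y) = { ')', 'y' }

B → B Y: PREDICT = { ')', 'y' }
  'y' is in predict set, so this production goes in M[B, 'y']
B → ) Y ): PREDICT = { ')' }
B → y B ): PREDICT = { 'y' }
  'y' is in predict set, so this production goes in M[B, 'y']
B → Y ;: PREDICT = { ')', 'y' }
  'y' is in predict set, so this production goes in M[B, 'y']

M[B, 'y'] = B → B Y, B → y B ), B → Y ;  (a multiply-defined cell — the grammar is not LL(1))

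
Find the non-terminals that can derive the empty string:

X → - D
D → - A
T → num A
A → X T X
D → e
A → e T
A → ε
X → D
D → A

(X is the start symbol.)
A non-terminal is nullable if it can derive ε (the empty string): either it has an ε-production, or it has a production whose right-hand side consists entirely of nullable non-terminals.

ε-productions: A → ε
So A is immediately nullable.
D → A: every symbol on the right is nullable, so D is nullable too.
X → D: every symbol on the right is nullable, so X is nullable too.
No further non-terminal can be added: every production for the remaining non-terminals contains a terminal or a non-nullable non-terminal.
Nullable = { 'A', 'D', 'X' }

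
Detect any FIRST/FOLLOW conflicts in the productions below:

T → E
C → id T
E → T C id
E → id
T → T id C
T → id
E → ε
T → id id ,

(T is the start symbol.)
Nullable non-terminals: E, T.
FIRST sets used below: FIRST(T) = { 'id', ε }, FIRST(C) = { 'id' }, FIRST(E) = { 'id', ε }

E: nullable alternative(s) E → ε; FOLLOW(E) = { $, 'id' }
  E → T C id: FIRST \ {ε} = { 'id' } — overlaps FOLLOW(E) on { 'id' }: CONFLICT
  E → id: FIRST \ {ε} = { 'id' } — overlaps FOLLOW(E) on { 'id' }: CONFLICT
  E → ε: FIRST \ {ε} = { } — this is the only nullable alternative, skip

T: nullable alternative(s) T → E; FOLLOW(T) = { $, 'id' }
  T → E: FIRST \ {ε} = { 'id' } — this is the only nullable alternative, skip
  T → T id C: FIRST \ {ε} = { 'id' } — overlaps FOLLOW(T) on { 'id' }: CONFLICT
  T → id: FIRST \ {ε} = { 'id' } — overlaps FOLLOW(T) on { 'id' }: CONFLICT
  T → id id ,: FIRST \ {ε} = { 'id' } — overlaps FOLLOW(T) on { 'id' }: CONFLICT

C has no nullable alternative, so no FIRST/FOLLOW check is needed there.

So the grammar has 5 FIRST/FOLLOW conflicts (marked CONFLICT above).

Answer: Yes. T → T id C with FOLLOW(T) on { 'id' }; T → id with FOLLOW(T) on { 'id' }; T → id id ',' with FOLLOW(T) on { 'id' }; E → T C id with FOLLOW(E) on { 'id' }; E → id with FOLLOW(E) on { 'id' }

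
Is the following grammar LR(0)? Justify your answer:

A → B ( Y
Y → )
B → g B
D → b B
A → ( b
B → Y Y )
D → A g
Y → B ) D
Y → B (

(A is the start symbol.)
A grammar is LR(0) if no state in the canonical LR(0) collection has:
  - both a shift item (dot before a terminal) and a complete item (shift-reduce conflict), or
  - two or more complete items (reduce-reduce conflict; the accept item [A' → A .] counts as a complete item here).

Augment with A' → A and build the canonical LR(0) collection (I0 = CLOSURE({[A' → . A]}), then GOTO on every symbol after a dot until no new states appear). It has 21 states:
  I0: { [A → . ( b], [A → . B ( Y], [A' → . A], [B → . Y Y )], [B → . g B], [Y → . )], [Y → . B (], [Y → . B ) D] }  — shift
  I1: { [A → ( . b] }  — shift
  I2: { [Y → ) .] }  — reduce
  I3: { [A' → A .] }  — accept
  I4: { [A → B . ( Y], [Y → B . (], [Y → B . ) D] }  — shift
  I5: { [B → . Y Y )], [B → . g B], [B → Y . Y )], [Y → . )], [Y → . B (], [Y → . B ) D] }  — shift
  I6: { [B → . Y Y )], [B → . g B], [B → g . B], [Y → . )], [Y → . B (], [Y → . B ) D] }  — shift
  I7: { [B → g B .], [Y → B . (], [Y → B . ) D] }  — shift, reduce
  I8: { [Y → B ( .] }  — reduce
  I9: { [A → . ( b], [A → . B ( Y], [B → . Y Y )], [B → . g B], [D → . A g], [D → . b B], [Y → . )], [Y → . B (], [Y → . B ) D], [Y → B ) . D] }  — shift
  I10: { [D → A . g] }  — shift
  I11: { [Y → B ) D .] }  — reduce
  I12: { [B → . Y Y )], [B → . g B], [D → b . B], [Y → . )], [Y → . B (], [Y → . B ) D] }  — shift
  I13: { [D → b B .], [Y → B . (], [Y → B . ) D] }  — shift, reduce
  I14: { [D → A g .] }  — reduce
  I15: { [Y → B . (], [Y → B . ) D] }  — shift
  I16: { [B → . Y Y )], [B → . g B], [B → Y . Y )], [B → Y Y . )], [Y → . )], [Y → . B (], [Y → . B ) D] }  — shift
  I17: { [B → Y Y ) .], [Y → ) .] }  — 2 reduces
  I18: { [A → B ( . Y], [B → . Y Y )], [B → . g B], [Y → . )], [Y → . B (], [Y → . B ) D], [Y → B ( .] }  — shift, reduce
  I19: { [A → B ( Y .], [B → . Y Y )], [B → . g B], [B → Y . Y )], [Y → . )], [Y → . B (], [Y → . B ) D] }  — shift, reduce
  I20: { [A → ( b .] }  — reduce

Conflict in state I7:
  Shift-reduce conflict between [B → g B .] and [Y → B . (]
So the grammar is NOT LR(0).

Answer: No. Shift-reduce conflict between [B → g B .] and [Y → B . (]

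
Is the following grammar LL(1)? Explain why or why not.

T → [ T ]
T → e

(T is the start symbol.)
For T:
  PREDICT(T → '[' T ']') = { '[' }
  PREDICT(T → e) = { 'e' }

All predict sets are disjoint. The grammar IS LL(1).

Answer: Yes, the grammar is LL(1).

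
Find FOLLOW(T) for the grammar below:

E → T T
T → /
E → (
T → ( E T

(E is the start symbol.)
{ $, '(', '/' }

In E → T T: T is followed by T, add FIRST(T) \ {ε} = { '(', '/' }
In E → T T: T is at the end, add FOLLOW(E)
In T → ( E T: T is at the end; this adds FOLLOW(T) to itself — nothing new

The FOLLOW sets referred to above (computed the same way, to a fixed point):
  FOLLOW(E) = { $, '(', '/' }

Taking the union: FOLLOW(T) = { $, '(', '/' }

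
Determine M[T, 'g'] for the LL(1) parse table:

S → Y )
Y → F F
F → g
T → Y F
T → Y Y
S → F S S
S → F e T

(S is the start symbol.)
T → Y F, T → Y Y

To find M[T, 'g'], we find productions for T where 'g' is in the predict set (PREDICT(N → α) = (FIRST(α) \ {ε}) ∪ (FOLLOW(N) if α ⇒* ε)).

Relevant sets:
  FIRST(Y) = { 'g' }

T → Y F: PREDICT = { 'g' }
  'g' is in predict set, so this production goes in M[T, 'g']
T → Y Y: PREDICT = { 'g' }
  'g' is in predict set, so this production goes in M[T, 'g']

M[T, 'g'] = T → Y F, T → Y Y  (a multiply-defined cell — the grammar is not LL(1))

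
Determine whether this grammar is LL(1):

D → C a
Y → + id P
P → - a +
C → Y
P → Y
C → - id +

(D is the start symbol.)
Yes, the grammar is LL(1).

A grammar is LL(1) if for each non-terminal N with multiple productions, the predict sets of those productions are pairwise disjoint, where PREDICT(N → α) = (FIRST(α) \ {ε}) ∪ (FOLLOW(N) if α ⇒* ε).

Relevant sets:
  FIRST(Y) = { '+' }

For P:
  PREDICT(P → '-' a '+') = { '-' }
  PREDICT(P → Y) = { '+' }
For C:
  PREDICT(C → Y) = { '+' }
  PREDICT(C → '-' id '+') = { '-' }
D, Y have a single production, so nothing to check there.

All predict sets are disjoint. The grammar IS LL(1).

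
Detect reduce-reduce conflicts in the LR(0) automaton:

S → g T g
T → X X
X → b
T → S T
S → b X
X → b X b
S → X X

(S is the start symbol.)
A reduce-reduce conflict occurs when an LR(0) state has two complete items [A → α .] and [B → β .] — both call for a reduction, and with no lookahead the parser cannot choose between them.

Augment with S' → S and build the canonical LR(0) collection (I0 = CLOSURE({[S' → . S]}), then GOTO on every symbol after a dot until no new states appear). It has 16 states:
  I0: { [S → . X X], [S → . b X], [S → . g T g], [S' → . S], [X → . b X b], [X → . b] }  — shift
  I1: { [S' → S .] }  — accept
  I2: { [S → X . X], [X → . b X b], [X → . b] }  — shift
  I3: { [S → b . X], [X → . b X b], [X → . b], [X → b . X b], [X → b .] }  — shift, reduce
  I4: { [S → . X X], [S → . b X], [S → . g T g], [S → g . T g], [T → . S T], [T → . X X], [X → . b X b], [X → . b] }  — shift
  I5: { [S → . X X], [S → . b X], [S → . g T g], [T → . S T], [T → . X X], [T → S . T], [X → . b X b], [X → . b] }  — shift
  I6: { [S → g T . g] }  — shift
  I7: { [S → X . X], [T → X . X], [X → . b X b], [X → . b] }  — shift
  I8: { [S → X X .], [T → X X .] }  — 2 reduces
  I9: { [X → . b X b], [X → . b], [X → b . X b], [X → b .] }  — shift, reduce
  I10: { [X → b X . b] }  — shift
  I11: { [X → b X b .] }  — reduce
  I12: { [S → g T g .] }  — reduce
  I13: { [T → S T .] }  — reduce
  I14: { [S → b X .], [X → b X . b] }  — shift, reduce
  I15: { [S → X X .] }  — reduce

I8 contains complete items [S → X X .], [T → X X .] — reduce-reduce conflict.

Answer: Yes — I8: [S → X X .] vs [T → X X .]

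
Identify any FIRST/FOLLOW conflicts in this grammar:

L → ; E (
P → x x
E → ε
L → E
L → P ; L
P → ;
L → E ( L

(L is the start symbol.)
No FIRST/FOLLOW conflicts.

A FIRST/FOLLOW conflict occurs when a non-terminal N has a nullable alternative N → β (β ⇒* ε) and another alternative N → α with FIRST(α) ∩ FOLLOW(N) ≠ ∅: on such a lookahead the parser cannot decide between expanding α and letting N vanish via β.

Nullable non-terminals: E, L.
FIRST sets used below: FIRST(E) = { ε }, FIRST(P) = { ';', 'x' }
E has a nullable alternative but only one production, so nothing to check.

L: nullable alternative(s) L → E; FOLLOW(L) = { $ }
  L → ; E (: FIRST \ {ε} = { ';' } — disjoint from FOLLOW(L)
  L → E: FIRST \ {ε} = { } — this is the only nullable alternative, skip
  L → P ; L: FIRST \ {ε} = { ';', 'x' } — disjoint from FOLLOW(L)
  L → E ( L: FIRST \ {ε} = { '(' } — disjoint from FOLLOW(L)

P has no nullable alternative, so no FIRST/FOLLOW check is needed there.

No FIRST/FOLLOW conflicts found.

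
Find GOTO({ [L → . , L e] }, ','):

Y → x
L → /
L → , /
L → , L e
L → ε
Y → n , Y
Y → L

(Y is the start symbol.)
GOTO(I, ',') = CLOSURE({ [A → αX.β] : [A → α.Xβ] ∈ I, X = ',' })

Items with dot before ',', with the dot advanced:
  [L → . , L e] → [L → , . L e]
Closure of the advanced items:
  [L → , . L e] has the dot before L: add [L → . /], [L → . , /], [L → . , L e], [L → .]

GOTO = { [L → , . L e], [L → . , /], [L → . , L e], [L → . /], [L → .] }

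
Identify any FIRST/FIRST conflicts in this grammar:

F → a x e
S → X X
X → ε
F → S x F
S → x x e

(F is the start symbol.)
FIRST sets of the non-terminals at (or reachable through a nullable prefix from) the front of some alternative:
  FIRST(S) = { 'x', ε }
  FIRST(X) = { ε }

Productions for F:
  F → a x e: FIRST = { 'a' }
  F → S x F: FIRST = { 'x' }
Productions for S:
  S → X X: FIRST = { ε }
  S → x x e: FIRST = { 'x' }
X has only one production, so no FIRST/FIRST conflict is possible there.

All alternatives of each non-terminal have pairwise disjoint FIRST sets.

Answer: No FIRST/FIRST conflicts.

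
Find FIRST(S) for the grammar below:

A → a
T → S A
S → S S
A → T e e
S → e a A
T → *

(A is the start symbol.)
From S → S S:
  - S is the symbol being defined: contributes nothing new
    S is not nullable, so stop
From S → e a A:
  - e is a terminal: add 'e' and stop

Collecting: FIRST(S) = { 'e' }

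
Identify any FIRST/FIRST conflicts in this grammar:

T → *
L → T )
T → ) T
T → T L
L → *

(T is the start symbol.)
Yes. T → '*' / T → T L on { '*' }; T → ')' T / T → T L on { ')' }; L → T ')' / L → '*' on { '*' }

A FIRST/FIRST conflict occurs when two productions N → α and N → β for the same non-terminal have FIRST(α) ∩ FIRST(β) ≠ ∅ (with ε ∈ FIRST of a nullable right-hand side, so two nullable alternatives also conflict).

FIRST sets of the non-terminals at (or reachable through a nullable prefix from) the front of some alternative:
  FIRST(T) = { ')', '*' }

Productions for T:
  T → *: FIRST = { '*' }
  T → ) T: FIRST = { ')' }
  T → T L: FIRST = { ')', '*' }
Productions for L:
  L → T ): FIRST = { ')', '*' }
  L → *: FIRST = { '*' }

Conflict for T: T → * and T → T L
  Overlap: { '*' }
Conflict for T: T → ) T and T → T L
  Overlap: { ')' }
Conflict for L: L → T ) and L → *
  Overlap: { '*' }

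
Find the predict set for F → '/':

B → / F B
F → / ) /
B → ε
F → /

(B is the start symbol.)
PREDICT(F → '/') = (FIRST(RHS) \ {ε}) ∪ (FOLLOW(F) if ε ∈ FIRST(RHS), i.e. RHS ⇒* ε)
FIRST('/') = { '/' }
ε ∉ FIRST('/'), so FOLLOW(F) is not added.
PREDICT(F → '/') = { '/' }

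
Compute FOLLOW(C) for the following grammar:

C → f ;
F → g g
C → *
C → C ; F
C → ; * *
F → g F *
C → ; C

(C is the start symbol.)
{ $, ';' }

C is the start symbol, so $ ∈ FOLLOW(C).
In C → C ; F: C is followed by ';' F, add FIRST(';' F) \ {ε} = { ';' }
In C → ; C: C is at the end; this adds FOLLOW(C) to itself — nothing new

Taking the union: FOLLOW(C) = { $, ';' }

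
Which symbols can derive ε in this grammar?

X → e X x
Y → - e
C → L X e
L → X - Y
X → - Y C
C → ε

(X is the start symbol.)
{ 'C' }

ε-productions: C → ε
So C is immediately nullable.
No further non-terminal can be added: every production for the remaining non-terminals contains a terminal or a non-nullable non-terminal.
Nullable = { 'C' }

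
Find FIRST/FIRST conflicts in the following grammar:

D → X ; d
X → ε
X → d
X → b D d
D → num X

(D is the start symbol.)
FIRST sets of the non-terminals at (or reachable through a nullable prefix from) the front of some alternative:
  FIRST(X) = { 'b', 'd', ε }

Productions for D:
  D → X ; d: FIRST = { ';', 'b', 'd' }
  D → num X: FIRST = { 'num' }
Productions for X:
  X → ε: FIRST = { ε }
  X → d: FIRST = { 'd' }
  X → b D d: FIRST = { 'b' }

All alternatives of each non-terminal have pairwise disjoint FIRST sets.

Answer: No FIRST/FIRST conflicts.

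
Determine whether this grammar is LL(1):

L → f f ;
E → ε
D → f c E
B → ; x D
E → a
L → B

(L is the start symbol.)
Yes, the grammar is LL(1).

A grammar is LL(1) if for each non-terminal N with multiple productions, the predict sets of those productions are pairwise disjoint, where PREDICT(N → α) = (FIRST(α) \ {ε}) ∪ (FOLLOW(N) if α ⇒* ε).

Relevant sets:
  FIRST(B) = { ';' }
  FOLLOW(E) = { $ }

For L:
  PREDICT(L → f f ';') = { 'f' }
  PREDICT(L → B) = { ';' }
For E:
  PREDICT(E → ε) = { $ }
  PREDICT(E → a) = { 'a' }
D, B have a single production, so nothing to check there.

All predict sets are disjoint. The grammar IS LL(1).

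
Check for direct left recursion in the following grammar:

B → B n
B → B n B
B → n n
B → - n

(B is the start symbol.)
Yes, B is left-recursive

Direct left recursion occurs when N → N α for some non-terminal N (the right-hand side begins with the left-hand side itself).

B → B n: LEFT RECURSIVE (starts with B)
B → B n B: LEFT RECURSIVE (starts with B)
B → n n: starts with n
B → - n: starts with '-'

The grammar has direct left recursion on: B.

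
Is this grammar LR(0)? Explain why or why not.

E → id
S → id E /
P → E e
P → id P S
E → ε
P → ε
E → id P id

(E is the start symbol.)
No. Shift-reduce conflict between [E → .] and [E → . id]

A grammar is LR(0) if no state in the canonical LR(0) collection has:
  - both a shift item (dot before a terminal) and a complete item (shift-reduce conflict), or
  - two or more complete items (reduce-reduce conflict; the accept item [E' → E .] counts as a complete item here).

Augment with E' → E and build the canonical LR(0) collection (I0 = CLOSURE({[E' → . E]}), then GOTO on every symbol after a dot until no new states appear). It has 13 states:
  I0: { [E → . id P id], [E → . id], [E → .], [E' → . E] }  — shift, reduce
  I1: { [E' → E .] }  — accept
  I2: { [E → . id P id], [E → . id], [E → .], [E → id . P id], [E → id .], [P → . E e], [P → . id P S], [P → .] }  — shift, 3 reduces
  I3: { [P → E . e] }  — shift
  I4: { [E → id P . id] }  — shift
  I5: { [E → . id P id], [E → . id], [E → .], [E → id . P id], [E → id .], [P → . E e], [P → . id P S], [P → .], [P → id . P S] }  — shift, 3 reduces
  I6: { [E → id P . id], [P → id P . S], [S → . id E /] }  — shift
  I7: { [P → id P S .] }  — reduce
  I8: { [E → . id P id], [E → . id], [E → .], [E → id P id .], [S → id . E /] }  — shift, 2 reduces
  I9: { [S → id E . /] }  — shift
  I10: { [S → id E / .] }  — reduce
  I11: { [E → id P id .] }  — reduce
  I12: { [P → E e .] }  — reduce

Conflict in state I0:
  Shift-reduce conflict between [E → .] and [E → . id]
So the grammar is NOT LR(0).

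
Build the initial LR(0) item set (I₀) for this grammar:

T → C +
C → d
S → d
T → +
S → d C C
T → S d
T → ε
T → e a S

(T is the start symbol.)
First, augment the grammar with T' → T
I₀ = CLOSURE({ [T' → . T] }):
  [T' → . T] has the dot before T: add [T → . C +], [T → . +], [T → . S d], [T → .], [T → . e a S]
  [T → . C +] has the dot before C: add [C → . d]
  [T → . S d] has the dot before S: add [S → . d], [S → . d C C]
No further items can be added.

I₀ = { [C → . d], [S → . d C C], [S → . d], [T → . +], [T → . C +], [T → . S d], [T → . e a S], [T → .], [T' → . T] }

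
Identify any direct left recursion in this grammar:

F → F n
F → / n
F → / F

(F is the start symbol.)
Yes, F is left-recursive

F → F n: LEFT RECURSIVE (starts with F)
F → / n: starts with '/'
F → / F: starts with '/'

The grammar has direct left recursion on: F.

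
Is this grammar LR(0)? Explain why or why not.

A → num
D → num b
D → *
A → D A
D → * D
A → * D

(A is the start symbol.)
A grammar is LR(0) if no state in the canonical LR(0) collection has:
  - both a shift item (dot before a terminal) and a complete item (shift-reduce conflict), or
  - two or more complete items (reduce-reduce conflict; the accept item [A' → A .] counts as a complete item here).

Augment with A' → A and build the canonical LR(0) collection (I0 = CLOSURE({[A' → . A]}), then GOTO on every symbol after a dot until no new states appear). It has 11 states:
  I0: { [A → . * D], [A → . D A], [A → . num], [A' → . A], [D → . * D], [D → . *], [D → . num b] }  — shift
  I1: { [A → * . D], [D → * . D], [D → * .], [D → . * D], [D → . *], [D → . num b] }  — shift, reduce
  I2: { [A' → A .] }  — accept
  I3: { [A → . * D], [A → . D A], [A → . num], [A → D . A], [D → . * D], [D → . *], [D → . num b] }  — shift
  I4: { [A → num .], [D → num . b] }  — shift, reduce
  I5: { [D → num b .] }  — reduce
  I6: { [A → D A .] }  — reduce
  I7: { [D → * . D], [D → * .], [D → . * D], [D → . *], [D → . num b] }  — shift, reduce
  I8: { [A → * D .], [D → * D .] }  — 2 reduces
  I9: { [D → num . b] }  — shift
  I10: { [D → * D .] }  — reduce

Conflict in state I1:
  Shift-reduce conflict between [D → * .] and [D → . *]
So the grammar is NOT LR(0).

Answer: No. Shift-reduce conflict between [D → * .] and [D → . *]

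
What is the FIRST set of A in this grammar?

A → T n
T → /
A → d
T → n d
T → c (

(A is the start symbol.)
{ '/', 'c', 'd', 'n' }

To compute FIRST(A), examine every production with A on the left-hand side, reading each right-hand side left to right until a non-nullable symbol is reached.

FIRST sets of the other non-terminals involved (by the same procedure, iterated to a fixed point):
  FIRST(T) = { '/', 'c', 'n' }

From A → T n:
  - T is a non-terminal: add FIRST(T) \ {ε} = { '/', 'c', 'n' }
    T is not nullable, so stop
From A → d:
  - d is a terminal: add 'd' and stop

Collecting: FIRST(A) = { '/', 'c', 'd', 'n' }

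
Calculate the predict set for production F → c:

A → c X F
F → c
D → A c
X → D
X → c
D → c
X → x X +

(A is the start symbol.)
{ 'c' }

PREDICT(F → c) = (FIRST(RHS) \ {ε}) ∪ (FOLLOW(F) if ε ∈ FIRST(RHS), i.e. RHS ⇒* ε)
FIRST(c) = { 'c' }
ε ∉ FIRST(c), so FOLLOW(F) is not added.
PREDICT(F → c) = { 'c' }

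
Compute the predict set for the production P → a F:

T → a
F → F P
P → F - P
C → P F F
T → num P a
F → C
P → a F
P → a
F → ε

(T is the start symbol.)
PREDICT(P → a F) = (FIRST(RHS) \ {ε}) ∪ (FOLLOW(P) if ε ∈ FIRST(RHS), i.e. RHS ⇒* ε)
FIRST(a F) = { 'a' }
ε ∉ FIRST(a F), so FOLLOW(P) is not added.
PREDICT(P → a F) = { 'a' }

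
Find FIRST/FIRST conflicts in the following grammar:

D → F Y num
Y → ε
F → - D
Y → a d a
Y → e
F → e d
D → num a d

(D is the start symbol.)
A FIRST/FIRST conflict occurs when two productions N → α and N → β for the same non-terminal have FIRST(α) ∩ FIRST(β) ≠ ∅ (with ε ∈ FIRST of a nullable right-hand side, so two nullable alternatives also conflict).

FIRST sets of the non-terminals at (or reachable through a nullable prefix from) the front of some alternative:
  FIRST(F) = { '-', 'e' }

Productions for D:
  D → F Y num: FIRST = { '-', 'e' }
  D → num a d: FIRST = { 'num' }
Productions for Y:
  Y → ε: FIRST = { ε }
  Y → a d a: FIRST = { 'a' }
  Y → e: FIRST = { 'e' }
Productions for F:
  F → - D: FIRST = { '-' }
  F → e d: FIRST = { 'e' }

All alternatives of each non-terminal have pairwise disjoint FIRST sets.

Answer: No FIRST/FIRST conflicts.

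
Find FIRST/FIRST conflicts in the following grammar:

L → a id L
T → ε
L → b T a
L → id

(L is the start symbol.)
A FIRST/FIRST conflict occurs when two productions N → α and N → β for the same non-terminal have FIRST(α) ∩ FIRST(β) ≠ ∅ (with ε ∈ FIRST of a nullable right-hand side, so two nullable alternatives also conflict).

Productions for L:
  L → a id L: FIRST = { 'a' }
  L → b T a: FIRST = { 'b' }
  L → id: FIRST = { 'id' }
T has only one production, so no FIRST/FIRST conflict is possible there.

All alternatives of each non-terminal have pairwise disjoint FIRST sets.

Answer: No FIRST/FIRST conflicts.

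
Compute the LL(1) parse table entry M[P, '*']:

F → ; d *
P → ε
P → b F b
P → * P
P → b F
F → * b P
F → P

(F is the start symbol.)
P → * P

To find M[P, '*'], we find productions for P where '*' is in the predict set (PREDICT(N → α) = (FIRST(α) \ {ε}) ∪ (FOLLOW(N) if α ⇒* ε)).

Relevant sets:
  FOLLOW(P) = { $, 'b' }

P → ε: PREDICT = { $, 'b' }
P → b F b: PREDICT = { 'b' }
P → * P: PREDICT = { '*' }
  '*' is in predict set, so this production goes in M[P, '*']
P → b F: PREDICT = { 'b' }

M[P, '*'] = P → * P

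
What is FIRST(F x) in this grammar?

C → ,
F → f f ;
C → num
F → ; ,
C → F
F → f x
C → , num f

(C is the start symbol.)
FIRST sets of the non-terminals involved (from the grammar, by fixed-point iteration):
  FIRST(F) = { ';', 'f' }

To compute FIRST(F x), process the symbols left to right:
Symbol F is a non-terminal. Add FIRST(F) \ {ε} = { ';', 'f' }
F is not nullable (ε ∉ FIRST(F)), so stop here.
FIRST(F x) = { ';', 'f' }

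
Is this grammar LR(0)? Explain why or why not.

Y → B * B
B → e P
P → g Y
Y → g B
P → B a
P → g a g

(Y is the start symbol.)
Yes, the grammar is LR(0)

Augment with Y' → Y and build the canonical LR(0) collection (I0 = CLOSURE({[Y' → . Y]}), then GOTO on every symbol after a dot until no new states appear). It has 15 states:
  I0: { [B → . e P], [Y → . B * B], [Y → . g B], [Y' → . Y] }  — shift
  I1: { [Y → B . * B] }  — shift
  I2: { [Y' → Y .] }  — accept
  I3: { [B → . e P], [B → e . P], [P → . B a], [P → . g Y], [P → . g a g] }  — shift
  I4: { [B → . e P], [Y → g . B] }  — shift
  I5: { [Y → g B .] }  — reduce
  I6: { [P → B . a] }  — shift
  I7: { [B → e P .] }  — reduce
  I8: { [B → . e P], [P → g . Y], [P → g . a g], [Y → . B * B], [Y → . g B] }  — shift
  I9: { [P → g Y .] }  — reduce
  I10: { [P → g a . g] }  — shift
  I11: { [P → g a g .] }  — reduce
  I12: { [P → B a .] }  — reduce
  I13: { [B → . e P], [Y → B * . B] }  — shift
  I14: { [Y → B * B .] }  — reduce

Every state is either a pure shift/goto state or contains exactly one complete item and nothing to shift — no conflicts. The grammar is LR(0).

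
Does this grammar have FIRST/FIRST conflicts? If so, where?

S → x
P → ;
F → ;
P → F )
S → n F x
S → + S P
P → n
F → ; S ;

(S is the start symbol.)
Yes. P → ';' / P → F ')' on { ';' }; F → ';' / F → ';' S ';' on { ';' }

FIRST sets of the non-terminals at (or reachable through a nullable prefix from) the front of some alternative:
  FIRST(F) = { ';' }

Productions for S:
  S → x: FIRST = { 'x' }
  S → n F x: FIRST = { 'n' }
  S → + S P: FIRST = { '+' }
Productions for P:
  P → ;: FIRST = { ';' }
  P → F ): FIRST = { ';' }
  P → n: FIRST = { 'n' }
Productions for F:
  F → ;: FIRST = { ';' }
  F → ; S ;: FIRST = { ';' }

Conflict for P: P → ; and P → F )
  Overlap: { ';' }
Conflict for F: F → ; and F → ; S ;
  Overlap: { ';' }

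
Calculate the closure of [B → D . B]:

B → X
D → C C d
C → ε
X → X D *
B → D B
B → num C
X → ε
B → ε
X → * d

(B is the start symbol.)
To compute CLOSURE, for each item [A → α.Bβ] where B is a non-terminal, add [B → .γ] for all productions B → γ; repeat for the newly added items until nothing changes.

Start with: [B → D . B]
  [B → D . B] has the dot before B: add [B → . X], [B → . D B], [B → . num C], [B → .]
  [B → . X] has the dot before X: add [X → . X D *], [X → .], [X → . * d]
  [B → . D B] has the dot before D: add [D → . C C d]
  [D → . C C d] has the dot before C: add [C → .]
No further items can be added.

CLOSURE = { [B → . D B], [B → . X], [B → . num C], [B → .], [B → D . B], [C → .], [D → . C C d], [X → . * d], [X → . X D *], [X → .] }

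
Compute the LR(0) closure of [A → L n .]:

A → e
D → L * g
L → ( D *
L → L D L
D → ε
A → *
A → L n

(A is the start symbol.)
{ [A → L n .] }

To compute CLOSURE, for each item [A → α.Bβ] where B is a non-terminal, add [B → .γ] for all productions B → γ; repeat for the newly added items until nothing changes.

Start with: [A → L n .]
The dot is at the end, so nothing is added.

CLOSURE = { [A → L n .] }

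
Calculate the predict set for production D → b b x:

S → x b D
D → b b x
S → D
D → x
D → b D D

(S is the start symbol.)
PREDICT(D → b b x) = (FIRST(RHS) \ {ε}) ∪ (FOLLOW(D) if ε ∈ FIRST(RHS), i.e. RHS ⇒* ε)
FIRST(b b x) = { 'b' }
ε ∉ FIRST(b b x), so FOLLOW(D) is not added.
PREDICT(D → b b x) = { 'b' }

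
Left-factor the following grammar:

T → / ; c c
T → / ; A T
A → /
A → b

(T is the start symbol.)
Left-factoring transforms A → αβ₁ | αβ₂ into A → αA' and A' → β₁ | β₂
(α is the longest common prefix among the alternatives). Repeat until
no nonterminal has two alternatives with a common prefix.

Round 1: T has alternatives sharing prefix '/ ;'. Introduce T': T → / ; T'
  Add: T' → c c
  Add: T' → A T

No remaining common prefixes — done.

Resulting grammar:
T → / ; T'
T' → c c
T' → A T
A → /
A → b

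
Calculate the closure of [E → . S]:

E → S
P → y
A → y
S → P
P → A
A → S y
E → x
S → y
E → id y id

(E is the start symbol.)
{ [A → . S y], [A → . y], [E → . S], [P → . A], [P → . y], [S → . P], [S → . y] }

To compute CLOSURE, for each item [A → α.Bβ] where B is a non-terminal, add [B → .γ] for all productions B → γ; repeat for the newly added items until nothing changes.

Start with: [E → . S]
  [E → . S] has the dot before S: add [S → . P], [S → . y]
  [S → . P] has the dot before P: add [P → . y], [P → . A]
  [P → . A] has the dot before A: add [A → . y], [A → . S y]
No further items can be added.

CLOSURE = { [A → . S y], [A → . y], [E → . S], [P → . A], [P → . y], [S → . P], [S → . y] }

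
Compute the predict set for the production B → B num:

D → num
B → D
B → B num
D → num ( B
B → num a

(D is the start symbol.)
PREDICT(B → B num) = (FIRST(RHS) \ {ε}) ∪ (FOLLOW(B) if ε ∈ FIRST(RHS), i.e. RHS ⇒* ε)
FIRST(B) = { 'num' }
FIRST(B num) = { 'num' }
ε ∉ FIRST(B num), so FOLLOW(B) is not added.
PREDICT(B → B num) = { 'num' }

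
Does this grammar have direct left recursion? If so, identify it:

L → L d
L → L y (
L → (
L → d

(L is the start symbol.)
Yes, L is left-recursive

Direct left recursion occurs when N → N α for some non-terminal N (the right-hand side begins with the left-hand side itself).

L → L d: LEFT RECURSIVE (starts with L)
L → L y (: LEFT RECURSIVE (starts with L)
L → (: starts with '('
L → d: starts with d

The grammar has direct left recursion on: L.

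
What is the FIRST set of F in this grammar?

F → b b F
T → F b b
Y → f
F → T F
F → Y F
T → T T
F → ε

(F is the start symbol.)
{ 'b', 'f', ε }

FIRST sets of the other non-terminals involved (by the same procedure, iterated to a fixed point):
  FIRST(T) = { 'b', 'f' }
  FIRST(Y) = { 'f' }

From F → b b F:
  - b is a terminal: add 'b' and stop
From F → T F:
  - T is a non-terminal: add FIRST(T) \ {ε} = { 'b', 'f' }
    T is not nullable, so stop
From F → Y F:
  - Y is a non-terminal: add FIRST(Y) \ {ε} = { 'f' }
    Y is not nullable, so stop
From F → ε:
  - ε-production, so ε ∈ FIRST(F)

Collecting: FIRST(F) = { 'b', 'f', ε }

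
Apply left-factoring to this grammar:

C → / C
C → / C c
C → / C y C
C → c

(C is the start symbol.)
Left-factoring transforms A → αβ₁ | αβ₂ into A → αA' and A' → β₁ | β₂
(α is the longest common prefix among the alternatives). Repeat until
no nonterminal has two alternatives with a common prefix.

Round 1: C has alternatives sharing prefix '/ C'. Introduce C': C → / C C'
  Add: C' → ε
  Add: C' → c
  Add: C' → y C

No remaining common prefixes — done.

Resulting grammar:
C → / C C'
C' → ε
C' → c
C' → y C
C → c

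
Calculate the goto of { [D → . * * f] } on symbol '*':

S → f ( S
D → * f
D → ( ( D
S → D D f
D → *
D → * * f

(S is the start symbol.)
{ [D → * . * f] }

GOTO(I, '*') = CLOSURE({ [A → αX.β] : [A → α.Xβ] ∈ I, X = '*' })

Items with dot before '*', with the dot advanced:
  [D → . * * f] → [D → * . * f]
Closure adds nothing (no advanced item has the dot before a non-terminal).

GOTO = { [D → * . * f] }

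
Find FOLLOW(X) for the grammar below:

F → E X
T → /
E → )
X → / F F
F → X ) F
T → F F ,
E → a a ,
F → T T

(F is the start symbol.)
To compute FOLLOW(X), find every occurrence of X on a right-hand side N → α X β: add FIRST(β) \ {ε}, and if β is empty or nullable also add FOLLOW(N). Iterate to a fixed point.

In F → E X: X is at the end, add FOLLOW(F)
In F → X ) F: X is followed by ')' F, add FIRST(')' F) \ {ε} = { ')' }

The FOLLOW sets referred to above (computed the same way, to a fixed point):
  FOLLOW(F) = { $, ')', ',', '/', 'a' }

Taking the union: FOLLOW(X) = { $, ')', ',', '/', 'a' }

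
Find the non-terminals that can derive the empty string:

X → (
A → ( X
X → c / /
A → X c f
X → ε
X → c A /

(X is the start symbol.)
A non-terminal is nullable if it can derive ε (the empty string): either it has an ε-production, or it has a production whose right-hand side consists entirely of nullable non-terminals.

ε-productions: X → ε
So X is immediately nullable.
No further non-terminal can be added: every production for the remaining non-terminals contains a terminal or a non-nullable non-terminal.
Nullable = { 'X' }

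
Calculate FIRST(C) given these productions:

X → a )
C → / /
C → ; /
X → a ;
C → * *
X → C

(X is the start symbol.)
From C → / /:
  - '/' is a terminal: add '/' and stop
From C → ; /:
  - ';' is a terminal: add ';' and stop
From C → * *:
  - '*' is a terminal: add '*' and stop

Collecting: FIRST(C) = { '*', '/', ';' }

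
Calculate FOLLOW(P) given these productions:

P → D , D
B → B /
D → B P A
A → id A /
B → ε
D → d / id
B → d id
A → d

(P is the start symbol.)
P is the start symbol, so $ ∈ FOLLOW(P).
In D → B P A: P is followed by A, add FIRST(A) \ {ε} = { 'd', 'id' }

Taking the union: FOLLOW(P) = { $, 'd', 'id' }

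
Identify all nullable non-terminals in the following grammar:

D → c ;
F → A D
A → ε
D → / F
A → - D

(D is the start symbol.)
ε-productions: A → ε
So A is immediately nullable.
No further non-terminal can be added: every production for the remaining non-terminals contains a terminal or a non-nullable non-terminal.
Nullable = { 'A' }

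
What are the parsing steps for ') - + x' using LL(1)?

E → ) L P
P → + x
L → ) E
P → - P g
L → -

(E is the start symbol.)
LL(1) parsing maintains a stack (initially the start symbol over $) and the input. At each step: if the stack top is a terminal, match it against the current input token; if it is a non-terminal N, replace it with the RHS of M[N, lookahead] (the unique production whose predict set contains the lookahead).

Stack is shown with the top on the left.

Stack    Input      Action
--------------------------
E $      ) - + x $  output E → ) L P
) L P $  ) - + x $  match ')'
L P $    - + x $    output L → -
- P $    - + x $    match '-'
P $      + x $      output P → + x
+ x $    + x $      match '+'
x $      x $        match 'x'
$        $          accept

The string is accepted.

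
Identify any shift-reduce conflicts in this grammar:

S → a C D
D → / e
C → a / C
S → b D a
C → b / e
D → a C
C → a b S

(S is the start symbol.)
No shift-reduce conflicts

A shift-reduce conflict occurs when an LR(0) state has both:
  - a complete (reduce) item [A → α .] (dot at the end), and
  - a shift item [B → β . c γ] (dot before a terminal).

Augment with S' → S and build the canonical LR(0) collection (I0 = CLOSURE({[S' → . S]}), then GOTO on every symbol after a dot until no new states appear). It has 20 states:
  I0: { [S → . a C D], [S → . b D a], [S' → . S] }  — shift
  I1: { [S' → S .] }  — accept
  I2: { [C → . a / C], [C → . a b S], [C → . b / e], [S → a . C D] }  — shift
  I3: { [D → . / e], [D → . a C], [S → b . D a] }  — shift
  I4: { [D → / . e] }  — shift
  I5: { [S → b D . a] }  — shift
  I6: { [C → . a / C], [C → . a b S], [C → . b / e], [D → a . C] }  — shift
  I7: { [D → a C .] }  — reduce
  I8: { [C → a . / C], [C → a . b S] }  — shift
  I9: { [C → b . / e] }  — shift
  I10: { [C → b / . e] }  — shift
  I11: { [C → b / e .] }  — reduce
  I12: { [C → . a / C], [C → . a b S], [C → . b / e], [C → a / . C] }  — shift
  I13: { [C → a b . S], [S → . a C D], [S → . b D a] }  — shift
  I14: { [C → a b S .] }  — reduce
  I15: { [C → a / C .] }  — reduce
  I16: { [S → b D a .] }  — reduce
  I17: { [D → / e .] }  — reduce
  I18: { [D → . / e], [D → . a C], [S → a C . D] }  — shift
  I19: { [S → a C D .] }  — reduce

No state contains both a complete item and a shift item.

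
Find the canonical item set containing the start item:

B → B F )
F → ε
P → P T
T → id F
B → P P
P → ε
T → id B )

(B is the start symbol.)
{ [B → . B F )], [B → . P P], [B' → . B], [P → . P T], [P → .] }

First, augment the grammar with B' → B
I₀ = CLOSURE({ [B' → . B] }):
  [B' → . B] has the dot before B: add [B → . B F )], [B → . P P]
  [B → . P P] has the dot before P: add [P → . P T], [P → .]
No further items can be added.

I₀ = { [B → . B F )], [B → . P P], [B' → . B], [P → . P T], [P → .] }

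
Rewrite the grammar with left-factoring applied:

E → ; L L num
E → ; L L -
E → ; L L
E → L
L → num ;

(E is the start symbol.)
E → ; L L E'
E' → num
E' → -
E' → ε
E → L
L → num ;

Left-factoring transforms A → αβ₁ | αβ₂ into A → αA' and A' → β₁ | β₂
(α is the longest common prefix among the alternatives). Repeat until
no nonterminal has two alternatives with a common prefix.

Round 1: E has alternatives sharing prefix '; L L'. Introduce E': E → ; L L E'
  Add: E' → num
  Add: E' → -
  Add: E' → ε

No remaining common prefixes — done.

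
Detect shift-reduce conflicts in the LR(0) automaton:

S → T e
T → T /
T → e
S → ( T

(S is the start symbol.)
Augment with S' → S and build the canonical LR(0) collection (I0 = CLOSURE({[S' → . S]}), then GOTO on every symbol after a dot until no new states appear). It has 8 states:
  I0: { [S → . ( T], [S → . T e], [S' → . S], [T → . T /], [T → . e] }  — shift
  I1: { [S → ( . T], [T → . T /], [T → . e] }  — shift
  I2: { [S' → S .] }  — accept
  I3: { [S → T . e], [T → T . /] }  — shift
  I4: { [T → e .] }  — reduce
  I5: { [T → T / .] }  — reduce
  I6: { [S → T e .] }  — reduce
  I7: { [S → ( T .], [T → T . /] }  — shift, reduce

I7 contains reduce item [S → ( T .] and shift item [T → T . /] — shift-reduce conflict.

Answer: Yes — I7: [S → ( T .] vs [T → T . /]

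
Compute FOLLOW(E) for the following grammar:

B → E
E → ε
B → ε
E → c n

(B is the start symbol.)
To compute FOLLOW(E), find every occurrence of E on a right-hand side N → α E β: add FIRST(β) \ {ε}, and if β is empty or nullable also add FOLLOW(N). Iterate to a fixed point.

In B → E: E is at the end, add FOLLOW(B)

The FOLLOW sets referred to above (computed the same way, to a fixed point):
  FOLLOW(B) = { $ }

Taking the union: FOLLOW(E) = { $ }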